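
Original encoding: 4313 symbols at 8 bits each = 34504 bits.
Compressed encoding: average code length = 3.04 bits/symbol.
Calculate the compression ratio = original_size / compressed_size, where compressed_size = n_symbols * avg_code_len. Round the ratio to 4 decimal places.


original_size = n_symbols * orig_bits = 4313 * 8 = 34504 bits
compressed_size = n_symbols * avg_code_len = 4313 * 3.04 = 13111.52 bits
ratio = original_size / compressed_size = 34504 / 13111.52 = 2.6316

Compression ratio = 2.6316


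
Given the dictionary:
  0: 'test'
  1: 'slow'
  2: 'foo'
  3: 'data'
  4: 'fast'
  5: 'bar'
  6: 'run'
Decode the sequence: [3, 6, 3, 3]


Look up each index in the dictionary:
  3 -> 'data'
  6 -> 'run'
  3 -> 'data'
  3 -> 'data'

Decoded: "data run data data"


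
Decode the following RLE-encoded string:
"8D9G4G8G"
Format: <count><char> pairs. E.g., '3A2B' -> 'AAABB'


Expanding each <count><char> pair:
  8D -> 'DDDDDDDD'
  9G -> 'GGGGGGGGG'
  4G -> 'GGGG'
  8G -> 'GGGGGGGG'

Decoded = DDDDDDDDGGGGGGGGGGGGGGGGGGGGG


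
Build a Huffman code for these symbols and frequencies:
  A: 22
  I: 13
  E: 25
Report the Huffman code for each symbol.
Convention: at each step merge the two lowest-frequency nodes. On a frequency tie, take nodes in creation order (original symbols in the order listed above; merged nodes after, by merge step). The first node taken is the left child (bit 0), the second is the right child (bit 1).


Huffman tree construction:
Step 1: Merge I(13) + A(22) = 35
Step 2: Merge E(25) + (I+A)(35) = 60
Read each symbol's code off the tree from the root (left child = 0, right child = 1).

Codes:
  A: 11 (length 2)
  I: 10 (length 2)
  E: 0 (length 1)
Average code length: 95/60 = 1.5833 bits/symbol


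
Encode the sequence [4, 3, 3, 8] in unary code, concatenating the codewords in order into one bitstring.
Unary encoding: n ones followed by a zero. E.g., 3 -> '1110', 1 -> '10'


Encode each number as n ones followed by a terminating 0:
  4 -> 11110 (5 bits)
  3 -> 1110 (4 bits)
  3 -> 1110 (4 bits)
  8 -> 111111110 (9 bits)
Total length = 5 + 4 + 4 + 9 = 22 bits.

Unary([4, 3, 3, 8]) = 1111011101110111111110 (22 bits)


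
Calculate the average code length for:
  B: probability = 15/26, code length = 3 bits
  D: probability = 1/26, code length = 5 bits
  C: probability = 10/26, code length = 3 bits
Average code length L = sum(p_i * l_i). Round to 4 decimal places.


Weighted contributions p_i * l_i:
  B: (15/26) * 3 = 45/26
  D: (1/26) * 5 = 5/26
  C: (10/26) * 3 = 30/26
Sum = (45 + 5 + 30)/26 = 80/26

L = 80/26 = 3.0769 bits/symbol


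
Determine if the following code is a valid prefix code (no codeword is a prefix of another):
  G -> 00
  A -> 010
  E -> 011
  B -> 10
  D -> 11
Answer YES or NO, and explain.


Checking each pair (does one codeword prefix another?):
  G='00' vs A='010': no prefix
  G='00' vs E='011': no prefix
  G='00' vs B='10': no prefix
  G='00' vs D='11': no prefix
  A='010' vs G='00': no prefix
  A='010' vs E='011': no prefix
  A='010' vs B='10': no prefix
  A='010' vs D='11': no prefix
  E='011' vs G='00': no prefix
  E='011' vs A='010': no prefix
  E='011' vs B='10': no prefix
  E='011' vs D='11': no prefix
  B='10' vs G='00': no prefix
  B='10' vs A='010': no prefix
  B='10' vs E='011': no prefix
  B='10' vs D='11': no prefix
  D='11' vs G='00': no prefix
  D='11' vs A='010': no prefix
  D='11' vs E='011': no prefix
  D='11' vs B='10': no prefix
No violation found over all pairs.

YES -- this is a valid prefix code. No codeword is a prefix of any other codeword.


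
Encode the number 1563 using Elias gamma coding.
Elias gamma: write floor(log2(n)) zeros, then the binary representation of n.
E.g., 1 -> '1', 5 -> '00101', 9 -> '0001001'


num_bits = floor(log2(1563)) + 1 = 11
leading_zeros = num_bits - 1 = 10
binary(1563) = 11000011011

Elias gamma(1563) = '0000000000' + '11000011011' = 000000000011000011011 (21 bits)


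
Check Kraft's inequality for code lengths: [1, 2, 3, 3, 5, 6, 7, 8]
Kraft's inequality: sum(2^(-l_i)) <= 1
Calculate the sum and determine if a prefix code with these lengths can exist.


Sum = 2^(-1) + 2^(-2) + 2^(-3) + 2^(-3) + 2^(-5) + 2^(-6) + 2^(-7) + 2^(-8)
    = 0.5 + 0.25 + 0.125 + 0.125 + 0.03125 + 0.015625 + 0.0078125 + 0.00390625
    = 271/256 = 1.05859375
Since 1.05859375 > 1, Kraft's inequality is NOT satisfied.
A prefix code with these lengths CANNOT exist.

Kraft sum = 1.05859375. Not satisfied.


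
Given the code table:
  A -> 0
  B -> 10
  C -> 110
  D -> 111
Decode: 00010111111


Decoding:
0 -> A
0 -> A
0 -> A
10 -> B
111 -> D
111 -> D


Result: AAABDD


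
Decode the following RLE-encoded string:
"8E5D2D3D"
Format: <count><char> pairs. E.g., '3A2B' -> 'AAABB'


Expanding each <count><char> pair:
  8E -> 'EEEEEEEE'
  5D -> 'DDDDD'
  2D -> 'DD'
  3D -> 'DDD'

Decoded = EEEEEEEEDDDDDDDDDD


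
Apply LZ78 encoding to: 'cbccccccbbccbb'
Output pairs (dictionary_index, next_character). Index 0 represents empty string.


LZ78 encoding steps:
Dictionary: {0: ''}
Step 1: w='' (idx 0), next='c' -> output (0, 'c'), add 'c' as idx 1
Step 2: w='' (idx 0), next='b' -> output (0, 'b'), add 'b' as idx 2
Step 3: w='c' (idx 1), next='c' -> output (1, 'c'), add 'cc' as idx 3
Step 4: w='cc' (idx 3), next='c' -> output (3, 'c'), add 'ccc' as idx 4
Step 5: w='c' (idx 1), next='b' -> output (1, 'b'), add 'cb' as idx 5
Step 6: w='b' (idx 2), next='c' -> output (2, 'c'), add 'bc' as idx 6
Step 7: w='cb' (idx 5), next='b' -> output (5, 'b'), add 'cbb' as idx 7


Encoded: [(0, 'c'), (0, 'b'), (1, 'c'), (3, 'c'), (1, 'b'), (2, 'c'), (5, 'b')]


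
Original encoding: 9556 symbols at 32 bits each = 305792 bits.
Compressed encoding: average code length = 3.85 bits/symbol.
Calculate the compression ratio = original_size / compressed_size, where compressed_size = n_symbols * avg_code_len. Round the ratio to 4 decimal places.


original_size = n_symbols * orig_bits = 9556 * 32 = 305792 bits
compressed_size = n_symbols * avg_code_len = 9556 * 3.85 = 36790.6 bits
ratio = original_size / compressed_size = 305792 / 36790.6 = 8.3117

Compression ratio = 8.3117


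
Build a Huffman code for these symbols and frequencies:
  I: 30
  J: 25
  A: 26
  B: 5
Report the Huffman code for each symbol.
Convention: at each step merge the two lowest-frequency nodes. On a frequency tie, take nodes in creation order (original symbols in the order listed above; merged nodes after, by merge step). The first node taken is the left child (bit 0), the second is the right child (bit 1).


Huffman tree construction:
Step 1: Merge B(5) + J(25) = 30
Step 2: Merge A(26) + I(30) = 56
Step 3: Merge (B+J)(30) + (A+I)(56) = 86
Read each symbol's code off the tree from the root (left child = 0, right child = 1).

Codes:
  I: 11 (length 2)
  J: 01 (length 2)
  A: 10 (length 2)
  B: 00 (length 2)
Average code length: 172/86 = 2.0000 bits/symbol


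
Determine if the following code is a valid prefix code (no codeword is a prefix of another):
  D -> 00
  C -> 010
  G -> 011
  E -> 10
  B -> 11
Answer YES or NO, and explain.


Checking each pair (does one codeword prefix another?):
  D='00' vs C='010': no prefix
  D='00' vs G='011': no prefix
  D='00' vs E='10': no prefix
  D='00' vs B='11': no prefix
  C='010' vs D='00': no prefix
  C='010' vs G='011': no prefix
  C='010' vs E='10': no prefix
  C='010' vs B='11': no prefix
  G='011' vs D='00': no prefix
  G='011' vs C='010': no prefix
  G='011' vs E='10': no prefix
  G='011' vs B='11': no prefix
  E='10' vs D='00': no prefix
  E='10' vs C='010': no prefix
  E='10' vs G='011': no prefix
  E='10' vs B='11': no prefix
  B='11' vs D='00': no prefix
  B='11' vs C='010': no prefix
  B='11' vs G='011': no prefix
  B='11' vs E='10': no prefix
No violation found over all pairs.

YES -- this is a valid prefix code. No codeword is a prefix of any other codeword.


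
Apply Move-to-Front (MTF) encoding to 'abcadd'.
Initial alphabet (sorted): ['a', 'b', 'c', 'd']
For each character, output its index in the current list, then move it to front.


MTF encoding:
'a': index 0 in ['a', 'b', 'c', 'd'] -> ['a', 'b', 'c', 'd']
'b': index 1 in ['a', 'b', 'c', 'd'] -> ['b', 'a', 'c', 'd']
'c': index 2 in ['b', 'a', 'c', 'd'] -> ['c', 'b', 'a', 'd']
'a': index 2 in ['c', 'b', 'a', 'd'] -> ['a', 'c', 'b', 'd']
'd': index 3 in ['a', 'c', 'b', 'd'] -> ['d', 'a', 'c', 'b']
'd': index 0 in ['d', 'a', 'c', 'b'] -> ['d', 'a', 'c', 'b']


Output: [0, 1, 2, 2, 3, 0]


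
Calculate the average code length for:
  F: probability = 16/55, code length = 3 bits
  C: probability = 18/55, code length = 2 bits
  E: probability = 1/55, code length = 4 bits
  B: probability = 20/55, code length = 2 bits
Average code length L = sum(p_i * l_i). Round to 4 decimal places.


Weighted contributions p_i * l_i:
  F: (16/55) * 3 = 48/55
  C: (18/55) * 2 = 36/55
  E: (1/55) * 4 = 4/55
  B: (20/55) * 2 = 40/55
Sum = (48 + 36 + 4 + 40)/55 = 128/55

L = 128/55 = 2.3273 bits/symbol


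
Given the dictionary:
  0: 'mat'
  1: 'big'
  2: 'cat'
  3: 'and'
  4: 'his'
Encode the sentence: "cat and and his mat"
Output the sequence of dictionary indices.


Look up each word in the dictionary:
  'cat' -> 2
  'and' -> 3
  'and' -> 3
  'his' -> 4
  'mat' -> 0

Encoded: [2, 3, 3, 4, 0]


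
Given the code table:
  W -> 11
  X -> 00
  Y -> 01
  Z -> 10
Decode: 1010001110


Decoding:
10 -> Z
10 -> Z
00 -> X
11 -> W
10 -> Z


Result: ZZXWZ


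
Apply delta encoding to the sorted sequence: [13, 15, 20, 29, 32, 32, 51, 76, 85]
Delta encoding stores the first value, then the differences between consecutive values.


First value: 13
Deltas:
  15 - 13 = 2
  20 - 15 = 5
  29 - 20 = 9
  32 - 29 = 3
  32 - 32 = 0
  51 - 32 = 19
  76 - 51 = 25
  85 - 76 = 9


Delta encoded: [13, 2, 5, 9, 3, 0, 19, 25, 9]


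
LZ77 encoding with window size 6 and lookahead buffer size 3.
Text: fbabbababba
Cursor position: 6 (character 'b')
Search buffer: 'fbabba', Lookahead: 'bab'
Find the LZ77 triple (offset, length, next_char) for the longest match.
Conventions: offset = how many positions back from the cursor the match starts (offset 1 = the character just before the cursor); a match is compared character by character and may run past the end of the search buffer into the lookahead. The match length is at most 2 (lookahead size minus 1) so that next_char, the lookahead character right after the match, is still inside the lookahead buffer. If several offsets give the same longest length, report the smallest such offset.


Try each offset into the search buffer:
  offset=1 (pos 5, char 'a'): match length 0
  offset=2 (pos 4, char 'b'): match length 2
  offset=3 (pos 3, char 'b'): match length 1
  offset=4 (pos 2, char 'a'): match length 0
  offset=5 (pos 1, char 'b'): match length 2
  offset=6 (pos 0, char 'f'): match length 0
Longest match has length 2, found at offsets 2, 5; take the smallest, offset 2.
next_char = character at position 6 + 2 = 8 -> 'b'

Best match: offset=2, length=2 (matching 'ba' starting at position 4)
LZ77 triple: (2, 2, 'b')


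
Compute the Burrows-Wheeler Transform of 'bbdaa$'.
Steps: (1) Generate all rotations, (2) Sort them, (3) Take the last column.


Rotations (sorted):
  0: $bbdaa -> last char: a
  1: a$bbda -> last char: a
  2: aa$bbd -> last char: d
  3: bbdaa$ -> last char: $
  4: bdaa$b -> last char: b
  5: daa$bb -> last char: b


BWT = aad$bb


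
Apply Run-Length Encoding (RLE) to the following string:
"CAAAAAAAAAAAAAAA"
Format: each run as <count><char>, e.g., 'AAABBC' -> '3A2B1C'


Scanning runs left to right:
  i=0: run of 'C' x 1 -> '1C'
  i=1: run of 'A' x 15 -> '15A'

RLE = 1C15A


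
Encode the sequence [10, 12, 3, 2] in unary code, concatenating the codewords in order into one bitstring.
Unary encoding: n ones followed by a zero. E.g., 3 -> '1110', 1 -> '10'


Encode each number as n ones followed by a terminating 0:
  10 -> 11111111110 (11 bits)
  12 -> 1111111111110 (13 bits)
  3 -> 1110 (4 bits)
  2 -> 110 (3 bits)
Total length = 11 + 13 + 4 + 3 = 31 bits.

Unary([10, 12, 3, 2]) = 1111111111011111111111101110110 (31 bits)


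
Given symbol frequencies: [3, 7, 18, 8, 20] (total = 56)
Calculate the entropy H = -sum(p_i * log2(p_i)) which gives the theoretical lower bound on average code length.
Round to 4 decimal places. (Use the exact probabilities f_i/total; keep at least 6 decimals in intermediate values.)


Per-symbol terms -p_i * log2(p_i) with p_i = f_i/56:
  p = 3/56 = 0.053571: log2(p) = -4.222392, -p*log2(p) = 0.226200
  p = 7/56 = 0.125000: log2(p) = -3.000000, -p*log2(p) = 0.375000
  p = 18/56 = 0.321429: log2(p) = -1.637430, -p*log2(p) = 0.526317
  p = 8/56 = 0.142857: log2(p) = -2.807355, -p*log2(p) = 0.401051
  p = 20/56 = 0.357143: log2(p) = -1.485427, -p*log2(p) = 0.530510
H = 0.226200 + 0.375000 + 0.526317 + 0.401051 + 0.530510 = 2.059078

H = 2.0591 bits/symbol


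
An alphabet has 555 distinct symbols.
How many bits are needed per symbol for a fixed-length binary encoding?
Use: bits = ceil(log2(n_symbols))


log2(555) = 9.1163
Bracket: 2^9 = 512 < 555 <= 2^10 = 1024
So ceil(log2(555)) = 10

bits = ceil(log2(555)) = ceil(9.1163) = 10 bits


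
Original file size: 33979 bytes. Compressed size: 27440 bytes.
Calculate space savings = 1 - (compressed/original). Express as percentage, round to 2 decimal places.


ratio = compressed/original = 27440/33979 = 0.807558
savings = 1 - ratio = 1 - 0.807558 = 0.192442
as a percentage: 0.192442 * 100 = 19.24%

Space savings = 1 - 27440/33979 = 19.24%


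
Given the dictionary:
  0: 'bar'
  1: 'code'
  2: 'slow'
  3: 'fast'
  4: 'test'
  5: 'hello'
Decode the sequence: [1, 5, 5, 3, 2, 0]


Look up each index in the dictionary:
  1 -> 'code'
  5 -> 'hello'
  5 -> 'hello'
  3 -> 'fast'
  2 -> 'slow'
  0 -> 'bar'

Decoded: "code hello hello fast slow bar"


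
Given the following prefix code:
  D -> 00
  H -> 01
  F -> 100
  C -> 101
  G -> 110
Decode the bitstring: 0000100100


Decoding step by step:
Bits 00 -> D
Bits 00 -> D
Bits 100 -> F
Bits 100 -> F


Decoded message: DDFF


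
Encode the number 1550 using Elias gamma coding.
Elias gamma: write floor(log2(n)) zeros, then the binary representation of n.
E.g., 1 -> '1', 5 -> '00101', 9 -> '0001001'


num_bits = floor(log2(1550)) + 1 = 11
leading_zeros = num_bits - 1 = 10
binary(1550) = 11000001110

Elias gamma(1550) = '0000000000' + '11000001110' = 000000000011000001110 (21 bits)


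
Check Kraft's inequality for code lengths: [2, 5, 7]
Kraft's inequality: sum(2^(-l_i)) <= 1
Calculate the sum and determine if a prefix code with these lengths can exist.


Sum = 2^(-2) + 2^(-5) + 2^(-7)
    = 0.25 + 0.03125 + 0.0078125
    = 37/128 = 0.2890625
Since 0.2890625 <= 1, Kraft's inequality IS satisfied.
A prefix code with these lengths CAN exist.

Kraft sum = 0.2890625. Satisfied.


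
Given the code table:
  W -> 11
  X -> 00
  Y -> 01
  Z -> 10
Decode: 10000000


Decoding:
10 -> Z
00 -> X
00 -> X
00 -> X


Result: ZXXX


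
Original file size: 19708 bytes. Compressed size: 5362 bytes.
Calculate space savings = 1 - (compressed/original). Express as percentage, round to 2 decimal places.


ratio = compressed/original = 5362/19708 = 0.272072
savings = 1 - ratio = 1 - 0.272072 = 0.727928
as a percentage: 0.727928 * 100 = 72.79%

Space savings = 1 - 5362/19708 = 72.79%


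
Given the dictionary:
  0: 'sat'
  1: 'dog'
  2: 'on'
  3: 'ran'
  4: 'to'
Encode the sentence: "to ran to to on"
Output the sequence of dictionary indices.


Look up each word in the dictionary:
  'to' -> 4
  'ran' -> 3
  'to' -> 4
  'to' -> 4
  'on' -> 2

Encoded: [4, 3, 4, 4, 2]


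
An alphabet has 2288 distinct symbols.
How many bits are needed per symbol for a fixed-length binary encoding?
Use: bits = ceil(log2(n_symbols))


log2(2288) = 11.1599
Bracket: 2^11 = 2048 < 2288 <= 2^12 = 4096
So ceil(log2(2288)) = 12

bits = ceil(log2(2288)) = ceil(11.1599) = 12 bits


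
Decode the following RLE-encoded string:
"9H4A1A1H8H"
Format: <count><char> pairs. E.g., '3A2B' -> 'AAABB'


Expanding each <count><char> pair:
  9H -> 'HHHHHHHHH'
  4A -> 'AAAA'
  1A -> 'A'
  1H -> 'H'
  8H -> 'HHHHHHHH'

Decoded = HHHHHHHHHAAAAAHHHHHHHHH


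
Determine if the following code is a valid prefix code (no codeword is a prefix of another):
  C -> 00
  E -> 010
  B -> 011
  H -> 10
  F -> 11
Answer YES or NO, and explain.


Checking each pair (does one codeword prefix another?):
  C='00' vs E='010': no prefix
  C='00' vs B='011': no prefix
  C='00' vs H='10': no prefix
  C='00' vs F='11': no prefix
  E='010' vs C='00': no prefix
  E='010' vs B='011': no prefix
  E='010' vs H='10': no prefix
  E='010' vs F='11': no prefix
  B='011' vs C='00': no prefix
  B='011' vs E='010': no prefix
  B='011' vs H='10': no prefix
  B='011' vs F='11': no prefix
  H='10' vs C='00': no prefix
  H='10' vs E='010': no prefix
  H='10' vs B='011': no prefix
  H='10' vs F='11': no prefix
  F='11' vs C='00': no prefix
  F='11' vs E='010': no prefix
  F='11' vs B='011': no prefix
  F='11' vs H='10': no prefix
No violation found over all pairs.

YES -- this is a valid prefix code. No codeword is a prefix of any other codeword.


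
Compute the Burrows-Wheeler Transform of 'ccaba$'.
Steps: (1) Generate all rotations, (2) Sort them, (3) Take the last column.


Rotations (sorted):
  0: $ccaba -> last char: a
  1: a$ccab -> last char: b
  2: aba$cc -> last char: c
  3: ba$cca -> last char: a
  4: caba$c -> last char: c
  5: ccaba$ -> last char: $


BWT = abcac$


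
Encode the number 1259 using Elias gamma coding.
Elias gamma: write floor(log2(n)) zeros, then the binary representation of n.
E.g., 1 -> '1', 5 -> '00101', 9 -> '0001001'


num_bits = floor(log2(1259)) + 1 = 11
leading_zeros = num_bits - 1 = 10
binary(1259) = 10011101011

Elias gamma(1259) = '0000000000' + '10011101011' = 000000000010011101011 (21 bits)


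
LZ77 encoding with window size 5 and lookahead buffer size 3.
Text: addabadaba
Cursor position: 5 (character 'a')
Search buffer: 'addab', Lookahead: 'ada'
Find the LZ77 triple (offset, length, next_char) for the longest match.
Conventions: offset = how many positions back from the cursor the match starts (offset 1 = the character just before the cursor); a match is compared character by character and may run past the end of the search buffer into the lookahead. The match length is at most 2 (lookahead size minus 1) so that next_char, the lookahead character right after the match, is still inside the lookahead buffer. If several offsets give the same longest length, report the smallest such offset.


Try each offset into the search buffer:
  offset=1 (pos 4, char 'b'): match length 0
  offset=2 (pos 3, char 'a'): match length 1
  offset=3 (pos 2, char 'd'): match length 0
  offset=4 (pos 1, char 'd'): match length 0
  offset=5 (pos 0, char 'a'): match length 2
Longest match has length 2 at offset 5.
next_char = character at position 5 + 2 = 7 -> 'a'

Best match: offset=5, length=2 (matching 'ad' starting at position 0)
LZ77 triple: (5, 2, 'a')


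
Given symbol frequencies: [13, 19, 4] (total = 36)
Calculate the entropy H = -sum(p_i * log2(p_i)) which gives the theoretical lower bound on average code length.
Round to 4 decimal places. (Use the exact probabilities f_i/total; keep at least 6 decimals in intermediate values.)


Per-symbol terms -p_i * log2(p_i) with p_i = f_i/36:
  p = 13/36 = 0.361111: log2(p) = -1.469485, -p*log2(p) = 0.530647
  p = 19/36 = 0.527778: log2(p) = -0.921997, -p*log2(p) = 0.486610
  p = 4/36 = 0.111111: log2(p) = -3.169925, -p*log2(p) = 0.352214
H = 0.530647 + 0.486610 + 0.352214 = 1.369471

H = 1.3695 bits/symbol


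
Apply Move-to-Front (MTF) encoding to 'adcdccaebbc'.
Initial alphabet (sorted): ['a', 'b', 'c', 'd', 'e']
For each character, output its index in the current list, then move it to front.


MTF encoding:
'a': index 0 in ['a', 'b', 'c', 'd', 'e'] -> ['a', 'b', 'c', 'd', 'e']
'd': index 3 in ['a', 'b', 'c', 'd', 'e'] -> ['d', 'a', 'b', 'c', 'e']
'c': index 3 in ['d', 'a', 'b', 'c', 'e'] -> ['c', 'd', 'a', 'b', 'e']
'd': index 1 in ['c', 'd', 'a', 'b', 'e'] -> ['d', 'c', 'a', 'b', 'e']
'c': index 1 in ['d', 'c', 'a', 'b', 'e'] -> ['c', 'd', 'a', 'b', 'e']
'c': index 0 in ['c', 'd', 'a', 'b', 'e'] -> ['c', 'd', 'a', 'b', 'e']
'a': index 2 in ['c', 'd', 'a', 'b', 'e'] -> ['a', 'c', 'd', 'b', 'e']
'e': index 4 in ['a', 'c', 'd', 'b', 'e'] -> ['e', 'a', 'c', 'd', 'b']
'b': index 4 in ['e', 'a', 'c', 'd', 'b'] -> ['b', 'e', 'a', 'c', 'd']
'b': index 0 in ['b', 'e', 'a', 'c', 'd'] -> ['b', 'e', 'a', 'c', 'd']
'c': index 3 in ['b', 'e', 'a', 'c', 'd'] -> ['c', 'b', 'e', 'a', 'd']


Output: [0, 3, 3, 1, 1, 0, 2, 4, 4, 0, 3]


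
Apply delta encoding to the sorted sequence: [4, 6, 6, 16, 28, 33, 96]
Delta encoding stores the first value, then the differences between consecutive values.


First value: 4
Deltas:
  6 - 4 = 2
  6 - 6 = 0
  16 - 6 = 10
  28 - 16 = 12
  33 - 28 = 5
  96 - 33 = 63


Delta encoded: [4, 2, 0, 10, 12, 5, 63]


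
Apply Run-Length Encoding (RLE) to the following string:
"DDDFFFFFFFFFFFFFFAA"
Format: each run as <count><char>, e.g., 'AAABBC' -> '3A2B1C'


Scanning runs left to right:
  i=0: run of 'D' x 3 -> '3D'
  i=3: run of 'F' x 14 -> '14F'
  i=17: run of 'A' x 2 -> '2A'

RLE = 3D14F2A


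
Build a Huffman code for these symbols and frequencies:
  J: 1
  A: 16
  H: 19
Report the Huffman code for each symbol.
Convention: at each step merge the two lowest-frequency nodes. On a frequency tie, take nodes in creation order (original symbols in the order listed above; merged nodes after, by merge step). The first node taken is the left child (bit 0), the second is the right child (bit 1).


Huffman tree construction:
Step 1: Merge J(1) + A(16) = 17
Step 2: Merge (J+A)(17) + H(19) = 36
Read each symbol's code off the tree from the root (left child = 0, right child = 1).

Codes:
  J: 00 (length 2)
  A: 01 (length 2)
  H: 1 (length 1)
Average code length: 53/36 = 1.4722 bits/symbol


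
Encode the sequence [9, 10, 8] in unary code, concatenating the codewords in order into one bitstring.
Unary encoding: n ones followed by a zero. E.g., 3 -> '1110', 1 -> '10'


Encode each number as n ones followed by a terminating 0:
  9 -> 1111111110 (10 bits)
  10 -> 11111111110 (11 bits)
  8 -> 111111110 (9 bits)
Total length = 10 + 11 + 9 = 30 bits.

Unary([9, 10, 8]) = 111111111011111111110111111110 (30 bits)


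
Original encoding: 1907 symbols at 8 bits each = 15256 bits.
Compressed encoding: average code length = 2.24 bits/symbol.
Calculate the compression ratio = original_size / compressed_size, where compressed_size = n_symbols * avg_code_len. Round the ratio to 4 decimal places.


original_size = n_symbols * orig_bits = 1907 * 8 = 15256 bits
compressed_size = n_symbols * avg_code_len = 1907 * 2.24 = 4271.68 bits
ratio = original_size / compressed_size = 15256 / 4271.68 = 3.5714

Compression ratio = 3.5714


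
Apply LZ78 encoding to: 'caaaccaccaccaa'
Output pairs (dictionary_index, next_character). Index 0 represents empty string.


LZ78 encoding steps:
Dictionary: {0: ''}
Step 1: w='' (idx 0), next='c' -> output (0, 'c'), add 'c' as idx 1
Step 2: w='' (idx 0), next='a' -> output (0, 'a'), add 'a' as idx 2
Step 3: w='a' (idx 2), next='a' -> output (2, 'a'), add 'aa' as idx 3
Step 4: w='c' (idx 1), next='c' -> output (1, 'c'), add 'cc' as idx 4
Step 5: w='a' (idx 2), next='c' -> output (2, 'c'), add 'ac' as idx 5
Step 6: w='c' (idx 1), next='a' -> output (1, 'a'), add 'ca' as idx 6
Step 7: w='cc' (idx 4), next='a' -> output (4, 'a'), add 'cca' as idx 7
Step 8: w='a' (idx 2), end of input -> output (2, '')


Encoded: [(0, 'c'), (0, 'a'), (2, 'a'), (1, 'c'), (2, 'c'), (1, 'a'), (4, 'a'), (2, '')]


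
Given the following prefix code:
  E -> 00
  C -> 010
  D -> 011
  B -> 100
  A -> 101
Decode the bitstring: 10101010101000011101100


Decoding step by step:
Bits 101 -> A
Bits 010 -> C
Bits 101 -> A
Bits 010 -> C
Bits 00 -> E
Bits 011 -> D
Bits 101 -> A
Bits 100 -> B


Decoded message: ACACEDAB


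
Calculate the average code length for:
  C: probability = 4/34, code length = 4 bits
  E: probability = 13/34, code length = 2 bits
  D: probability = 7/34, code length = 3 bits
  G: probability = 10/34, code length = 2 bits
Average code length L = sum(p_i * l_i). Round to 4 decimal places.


Weighted contributions p_i * l_i:
  C: (4/34) * 4 = 16/34
  E: (13/34) * 2 = 26/34
  D: (7/34) * 3 = 21/34
  G: (10/34) * 2 = 20/34
Sum = (16 + 26 + 21 + 20)/34 = 83/34

L = 83/34 = 2.4412 bits/symbol


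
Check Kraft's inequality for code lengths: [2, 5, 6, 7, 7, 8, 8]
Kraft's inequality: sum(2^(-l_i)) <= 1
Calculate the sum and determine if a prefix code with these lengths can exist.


Sum = 2^(-2) + 2^(-5) + 2^(-6) + 2^(-7) + 2^(-7) + 2^(-8) + 2^(-8)
    = 0.25 + 0.03125 + 0.015625 + 0.0078125 + 0.0078125 + 0.00390625 + 0.00390625
    = 82/256 = 0.3203125
Since 0.3203125 <= 1, Kraft's inequality IS satisfied.
A prefix code with these lengths CAN exist.

Kraft sum = 0.3203125. Satisfied.


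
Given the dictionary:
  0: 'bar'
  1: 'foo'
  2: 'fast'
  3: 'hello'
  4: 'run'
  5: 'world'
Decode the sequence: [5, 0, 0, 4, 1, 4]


Look up each index in the dictionary:
  5 -> 'world'
  0 -> 'bar'
  0 -> 'bar'
  4 -> 'run'
  1 -> 'foo'
  4 -> 'run'

Decoded: "world bar bar run foo run"


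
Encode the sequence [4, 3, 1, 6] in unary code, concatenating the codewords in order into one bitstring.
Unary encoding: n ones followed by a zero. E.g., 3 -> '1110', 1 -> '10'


Encode each number as n ones followed by a terminating 0:
  4 -> 11110 (5 bits)
  3 -> 1110 (4 bits)
  1 -> 10 (2 bits)
  6 -> 1111110 (7 bits)
Total length = 5 + 4 + 2 + 7 = 18 bits.

Unary([4, 3, 1, 6]) = 111101110101111110 (18 bits)


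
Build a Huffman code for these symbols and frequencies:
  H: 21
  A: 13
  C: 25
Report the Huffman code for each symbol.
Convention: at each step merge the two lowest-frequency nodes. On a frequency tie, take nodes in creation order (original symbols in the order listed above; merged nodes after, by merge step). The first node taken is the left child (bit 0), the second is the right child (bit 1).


Huffman tree construction:
Step 1: Merge A(13) + H(21) = 34
Step 2: Merge C(25) + (A+H)(34) = 59
Read each symbol's code off the tree from the root (left child = 0, right child = 1).

Codes:
  H: 11 (length 2)
  A: 10 (length 2)
  C: 0 (length 1)
Average code length: 93/59 = 1.5763 bits/symbol


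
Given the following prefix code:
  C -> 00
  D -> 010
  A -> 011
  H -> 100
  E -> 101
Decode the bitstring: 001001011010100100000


Decoding step by step:
Bits 00 -> C
Bits 100 -> H
Bits 101 -> E
Bits 101 -> E
Bits 010 -> D
Bits 010 -> D
Bits 00 -> C
Bits 00 -> C


Decoded message: CHEEDDCC


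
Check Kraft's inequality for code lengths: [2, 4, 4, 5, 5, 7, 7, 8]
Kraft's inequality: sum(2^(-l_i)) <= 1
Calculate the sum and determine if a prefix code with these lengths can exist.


Sum = 2^(-2) + 2^(-4) + 2^(-4) + 2^(-5) + 2^(-5) + 2^(-7) + 2^(-7) + 2^(-8)
    = 0.25 + 0.0625 + 0.0625 + 0.03125 + 0.03125 + 0.0078125 + 0.0078125 + 0.00390625
    = 117/256 = 0.45703125
Since 0.45703125 <= 1, Kraft's inequality IS satisfied.
A prefix code with these lengths CAN exist.

Kraft sum = 0.45703125. Satisfied.


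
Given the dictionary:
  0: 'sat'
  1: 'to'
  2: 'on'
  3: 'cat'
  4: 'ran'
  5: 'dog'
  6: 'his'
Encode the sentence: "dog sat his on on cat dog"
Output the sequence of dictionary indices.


Look up each word in the dictionary:
  'dog' -> 5
  'sat' -> 0
  'his' -> 6
  'on' -> 2
  'on' -> 2
  'cat' -> 3
  'dog' -> 5

Encoded: [5, 0, 6, 2, 2, 3, 5]


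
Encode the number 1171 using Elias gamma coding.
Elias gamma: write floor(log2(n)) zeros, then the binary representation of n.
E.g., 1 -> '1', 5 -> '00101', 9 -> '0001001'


num_bits = floor(log2(1171)) + 1 = 11
leading_zeros = num_bits - 1 = 10
binary(1171) = 10010010011

Elias gamma(1171) = '0000000000' + '10010010011' = 000000000010010010011 (21 bits)


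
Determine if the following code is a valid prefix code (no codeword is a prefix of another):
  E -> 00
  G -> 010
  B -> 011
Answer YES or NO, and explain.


Checking each pair (does one codeword prefix another?):
  E='00' vs G='010': no prefix
  E='00' vs B='011': no prefix
  G='010' vs E='00': no prefix
  G='010' vs B='011': no prefix
  B='011' vs E='00': no prefix
  B='011' vs G='010': no prefix
No violation found over all pairs.

YES -- this is a valid prefix code. No codeword is a prefix of any other codeword.


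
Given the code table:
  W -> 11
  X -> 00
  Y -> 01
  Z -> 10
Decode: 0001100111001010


Decoding:
00 -> X
01 -> Y
10 -> Z
01 -> Y
11 -> W
00 -> X
10 -> Z
10 -> Z


Result: XYZYWXZZ


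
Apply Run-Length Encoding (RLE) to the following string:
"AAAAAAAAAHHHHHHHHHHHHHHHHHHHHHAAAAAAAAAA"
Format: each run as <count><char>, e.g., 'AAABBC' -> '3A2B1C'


Scanning runs left to right:
  i=0: run of 'A' x 9 -> '9A'
  i=9: run of 'H' x 21 -> '21H'
  i=30: run of 'A' x 10 -> '10A'

RLE = 9A21H10A


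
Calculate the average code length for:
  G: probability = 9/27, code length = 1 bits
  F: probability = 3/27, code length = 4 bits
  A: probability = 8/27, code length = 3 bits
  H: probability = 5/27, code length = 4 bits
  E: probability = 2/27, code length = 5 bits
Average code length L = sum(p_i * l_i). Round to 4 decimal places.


Weighted contributions p_i * l_i:
  G: (9/27) * 1 = 9/27
  F: (3/27) * 4 = 12/27
  A: (8/27) * 3 = 24/27
  H: (5/27) * 4 = 20/27
  E: (2/27) * 5 = 10/27
Sum = (9 + 12 + 24 + 20 + 10)/27 = 75/27

L = 75/27 = 2.7778 bits/symbol


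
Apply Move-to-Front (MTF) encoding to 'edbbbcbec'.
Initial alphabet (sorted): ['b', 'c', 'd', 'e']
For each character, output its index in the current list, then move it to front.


MTF encoding:
'e': index 3 in ['b', 'c', 'd', 'e'] -> ['e', 'b', 'c', 'd']
'd': index 3 in ['e', 'b', 'c', 'd'] -> ['d', 'e', 'b', 'c']
'b': index 2 in ['d', 'e', 'b', 'c'] -> ['b', 'd', 'e', 'c']
'b': index 0 in ['b', 'd', 'e', 'c'] -> ['b', 'd', 'e', 'c']
'b': index 0 in ['b', 'd', 'e', 'c'] -> ['b', 'd', 'e', 'c']
'c': index 3 in ['b', 'd', 'e', 'c'] -> ['c', 'b', 'd', 'e']
'b': index 1 in ['c', 'b', 'd', 'e'] -> ['b', 'c', 'd', 'e']
'e': index 3 in ['b', 'c', 'd', 'e'] -> ['e', 'b', 'c', 'd']
'c': index 2 in ['e', 'b', 'c', 'd'] -> ['c', 'e', 'b', 'd']


Output: [3, 3, 2, 0, 0, 3, 1, 3, 2]


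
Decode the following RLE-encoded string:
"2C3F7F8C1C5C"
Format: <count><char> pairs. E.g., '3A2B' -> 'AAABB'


Expanding each <count><char> pair:
  2C -> 'CC'
  3F -> 'FFF'
  7F -> 'FFFFFFF'
  8C -> 'CCCCCCCC'
  1C -> 'C'
  5C -> 'CCCCC'

Decoded = CCFFFFFFFFFFCCCCCCCCCCCCCC


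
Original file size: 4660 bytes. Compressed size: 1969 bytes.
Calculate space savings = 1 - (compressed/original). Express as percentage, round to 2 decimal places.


ratio = compressed/original = 1969/4660 = 0.422532
savings = 1 - ratio = 1 - 0.422532 = 0.577468
as a percentage: 0.577468 * 100 = 57.75%

Space savings = 1 - 1969/4660 = 57.75%


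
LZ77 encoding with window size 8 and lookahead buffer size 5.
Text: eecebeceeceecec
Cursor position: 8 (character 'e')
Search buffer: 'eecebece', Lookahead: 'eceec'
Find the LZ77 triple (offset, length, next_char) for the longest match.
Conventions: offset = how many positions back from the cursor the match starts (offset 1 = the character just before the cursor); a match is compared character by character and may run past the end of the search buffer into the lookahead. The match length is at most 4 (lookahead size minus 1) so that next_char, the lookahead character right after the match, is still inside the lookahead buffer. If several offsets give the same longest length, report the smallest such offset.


Try each offset into the search buffer:
  offset=1 (pos 7, char 'e'): match length 1
  offset=2 (pos 6, char 'c'): match length 0
  offset=3 (pos 5, char 'e'): match length 4
  offset=4 (pos 4, char 'b'): match length 0
  offset=5 (pos 3, char 'e'): match length 1
  offset=6 (pos 2, char 'c'): match length 0
  offset=7 (pos 1, char 'e'): match length 3
  offset=8 (pos 0, char 'e'): match length 1
Longest match has length 4 at offset 3.
next_char = character at position 8 + 4 = 12 -> 'c'

Best match: offset=3, length=4 (matching 'ecee' starting at position 5)
LZ77 triple: (3, 4, 'c')


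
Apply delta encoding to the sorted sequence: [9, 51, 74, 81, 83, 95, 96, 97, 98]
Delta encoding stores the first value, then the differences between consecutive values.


First value: 9
Deltas:
  51 - 9 = 42
  74 - 51 = 23
  81 - 74 = 7
  83 - 81 = 2
  95 - 83 = 12
  96 - 95 = 1
  97 - 96 = 1
  98 - 97 = 1


Delta encoded: [9, 42, 23, 7, 2, 12, 1, 1, 1]


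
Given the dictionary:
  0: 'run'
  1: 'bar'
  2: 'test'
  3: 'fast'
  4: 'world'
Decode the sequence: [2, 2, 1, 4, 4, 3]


Look up each index in the dictionary:
  2 -> 'test'
  2 -> 'test'
  1 -> 'bar'
  4 -> 'world'
  4 -> 'world'
  3 -> 'fast'

Decoded: "test test bar world world fast"


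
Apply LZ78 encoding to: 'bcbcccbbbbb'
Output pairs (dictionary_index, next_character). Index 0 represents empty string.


LZ78 encoding steps:
Dictionary: {0: ''}
Step 1: w='' (idx 0), next='b' -> output (0, 'b'), add 'b' as idx 1
Step 2: w='' (idx 0), next='c' -> output (0, 'c'), add 'c' as idx 2
Step 3: w='b' (idx 1), next='c' -> output (1, 'c'), add 'bc' as idx 3
Step 4: w='c' (idx 2), next='c' -> output (2, 'c'), add 'cc' as idx 4
Step 5: w='b' (idx 1), next='b' -> output (1, 'b'), add 'bb' as idx 5
Step 6: w='bb' (idx 5), next='b' -> output (5, 'b'), add 'bbb' as idx 6


Encoded: [(0, 'b'), (0, 'c'), (1, 'c'), (2, 'c'), (1, 'b'), (5, 'b')]


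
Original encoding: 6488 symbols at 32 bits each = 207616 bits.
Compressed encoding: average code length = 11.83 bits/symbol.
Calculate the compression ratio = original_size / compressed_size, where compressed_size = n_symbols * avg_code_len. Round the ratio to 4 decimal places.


original_size = n_symbols * orig_bits = 6488 * 32 = 207616 bits
compressed_size = n_symbols * avg_code_len = 6488 * 11.83 = 76753.04 bits
ratio = original_size / compressed_size = 207616 / 76753.04 = 2.705

Compression ratio = 2.705


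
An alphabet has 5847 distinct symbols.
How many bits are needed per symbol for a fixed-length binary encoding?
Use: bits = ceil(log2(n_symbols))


log2(5847) = 12.5135
Bracket: 2^12 = 4096 < 5847 <= 2^13 = 8192
So ceil(log2(5847)) = 13

bits = ceil(log2(5847)) = ceil(12.5135) = 13 bits


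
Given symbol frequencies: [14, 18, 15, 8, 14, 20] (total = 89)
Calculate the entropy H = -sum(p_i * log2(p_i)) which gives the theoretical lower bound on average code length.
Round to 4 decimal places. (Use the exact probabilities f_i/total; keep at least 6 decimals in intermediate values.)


Per-symbol terms -p_i * log2(p_i) with p_i = f_i/89:
  p = 14/89 = 0.157303: log2(p) = -2.668379, -p*log2(p) = 0.419745
  p = 18/89 = 0.202247: log2(p) = -2.305808, -p*log2(p) = 0.466343
  p = 15/89 = 0.168539: log2(p) = -2.568843, -p*log2(p) = 0.432951
  p = 8/89 = 0.089888: log2(p) = -3.475733, -p*log2(p) = 0.312425
  p = 14/89 = 0.157303: log2(p) = -2.668379, -p*log2(p) = 0.419745
  p = 20/89 = 0.224719: log2(p) = -2.153805, -p*log2(p) = 0.484001
H = 0.419745 + 0.466343 + 0.432951 + 0.312425 + 0.419745 + 0.484001 = 2.535210

H = 2.5352 bits/symbol


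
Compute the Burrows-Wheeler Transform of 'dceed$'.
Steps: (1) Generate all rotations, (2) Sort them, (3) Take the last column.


Rotations (sorted):
  0: $dceed -> last char: d
  1: ceed$d -> last char: d
  2: d$dcee -> last char: e
  3: dceed$ -> last char: $
  4: ed$dce -> last char: e
  5: eed$dc -> last char: c


BWT = dde$ec


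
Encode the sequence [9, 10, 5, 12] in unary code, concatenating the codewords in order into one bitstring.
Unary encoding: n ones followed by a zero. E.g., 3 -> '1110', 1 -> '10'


Encode each number as n ones followed by a terminating 0:
  9 -> 1111111110 (10 bits)
  10 -> 11111111110 (11 bits)
  5 -> 111110 (6 bits)
  12 -> 1111111111110 (13 bits)
Total length = 10 + 11 + 6 + 13 = 40 bits.

Unary([9, 10, 5, 12]) = 1111111110111111111101111101111111111110 (40 bits)


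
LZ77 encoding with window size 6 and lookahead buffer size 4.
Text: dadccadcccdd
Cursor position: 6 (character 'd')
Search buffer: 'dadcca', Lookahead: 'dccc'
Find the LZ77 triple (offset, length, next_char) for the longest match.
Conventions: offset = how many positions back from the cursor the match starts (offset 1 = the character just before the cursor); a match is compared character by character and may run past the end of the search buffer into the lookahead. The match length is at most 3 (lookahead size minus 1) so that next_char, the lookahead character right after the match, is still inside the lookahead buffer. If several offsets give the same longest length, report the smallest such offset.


Try each offset into the search buffer:
  offset=1 (pos 5, char 'a'): match length 0
  offset=2 (pos 4, char 'c'): match length 0
  offset=3 (pos 3, char 'c'): match length 0
  offset=4 (pos 2, char 'd'): match length 3
  offset=5 (pos 1, char 'a'): match length 0
  offset=6 (pos 0, char 'd'): match length 1
Longest match has length 3 at offset 4.
next_char = character at position 6 + 3 = 9 -> 'c'

Best match: offset=4, length=3 (matching 'dcc' starting at position 2)
LZ77 triple: (4, 3, 'c')


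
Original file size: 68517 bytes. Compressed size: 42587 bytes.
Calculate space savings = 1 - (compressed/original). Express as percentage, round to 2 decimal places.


ratio = compressed/original = 42587/68517 = 0.621554
savings = 1 - ratio = 1 - 0.621554 = 0.378446
as a percentage: 0.378446 * 100 = 37.84%

Space savings = 1 - 42587/68517 = 37.84%


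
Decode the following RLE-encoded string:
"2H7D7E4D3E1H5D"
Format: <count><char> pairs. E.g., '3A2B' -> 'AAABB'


Expanding each <count><char> pair:
  2H -> 'HH'
  7D -> 'DDDDDDD'
  7E -> 'EEEEEEE'
  4D -> 'DDDD'
  3E -> 'EEE'
  1H -> 'H'
  5D -> 'DDDDD'

Decoded = HHDDDDDDDEEEEEEEDDDDEEEHDDDDD


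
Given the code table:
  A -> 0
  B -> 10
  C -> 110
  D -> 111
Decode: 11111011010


Decoding:
111 -> D
110 -> C
110 -> C
10 -> B


Result: DCCB


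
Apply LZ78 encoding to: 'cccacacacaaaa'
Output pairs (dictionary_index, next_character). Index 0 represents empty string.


LZ78 encoding steps:
Dictionary: {0: ''}
Step 1: w='' (idx 0), next='c' -> output (0, 'c'), add 'c' as idx 1
Step 2: w='c' (idx 1), next='c' -> output (1, 'c'), add 'cc' as idx 2
Step 3: w='' (idx 0), next='a' -> output (0, 'a'), add 'a' as idx 3
Step 4: w='c' (idx 1), next='a' -> output (1, 'a'), add 'ca' as idx 4
Step 5: w='ca' (idx 4), next='c' -> output (4, 'c'), add 'cac' as idx 5
Step 6: w='a' (idx 3), next='a' -> output (3, 'a'), add 'aa' as idx 6
Step 7: w='aa' (idx 6), end of input -> output (6, '')


Encoded: [(0, 'c'), (1, 'c'), (0, 'a'), (1, 'a'), (4, 'c'), (3, 'a'), (6, '')]


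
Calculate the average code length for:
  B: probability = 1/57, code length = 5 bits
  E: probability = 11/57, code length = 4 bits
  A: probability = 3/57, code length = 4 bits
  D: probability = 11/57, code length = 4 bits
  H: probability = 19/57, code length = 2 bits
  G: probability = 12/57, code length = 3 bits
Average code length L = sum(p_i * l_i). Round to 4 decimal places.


Weighted contributions p_i * l_i:
  B: (1/57) * 5 = 5/57
  E: (11/57) * 4 = 44/57
  A: (3/57) * 4 = 12/57
  D: (11/57) * 4 = 44/57
  H: (19/57) * 2 = 38/57
  G: (12/57) * 3 = 36/57
Sum = (5 + 44 + 12 + 44 + 38 + 36)/57 = 179/57

L = 179/57 = 3.1404 bits/symbol


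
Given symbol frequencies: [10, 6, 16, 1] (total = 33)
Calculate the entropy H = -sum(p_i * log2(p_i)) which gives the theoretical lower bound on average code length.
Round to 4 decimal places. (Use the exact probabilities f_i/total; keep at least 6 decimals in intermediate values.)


Per-symbol terms -p_i * log2(p_i) with p_i = f_i/33:
  p = 10/33 = 0.303030: log2(p) = -1.722466, -p*log2(p) = 0.521959
  p = 6/33 = 0.181818: log2(p) = -2.459432, -p*log2(p) = 0.447169
  p = 16/33 = 0.484848: log2(p) = -1.044394, -p*log2(p) = 0.506373
  p = 1/33 = 0.030303: log2(p) = -5.044394, -p*log2(p) = 0.152860
H = 0.521959 + 0.447169 + 0.506373 + 0.152860 = 1.628361

H = 1.6284 bits/symbol
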